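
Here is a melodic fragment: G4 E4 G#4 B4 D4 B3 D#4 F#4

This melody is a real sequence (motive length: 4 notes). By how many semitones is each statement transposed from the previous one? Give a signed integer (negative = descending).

Taking 4-note groups, the heads are G4, D4: the pattern moves down a 4th.
G4 to D4 spans -5 semitones.

-5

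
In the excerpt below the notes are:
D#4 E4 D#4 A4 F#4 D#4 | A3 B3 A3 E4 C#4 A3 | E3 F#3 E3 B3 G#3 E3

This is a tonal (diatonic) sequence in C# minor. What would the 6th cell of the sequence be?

C#2 D#2 C#2 G#2 E2 C#2

The 6-note cells begin on D#4, A3, E3 — each down a 4th from the last.
Extending down a 4th: B2 → F#2 → C#2.
So cell 6 is C#2 D#2 C#2 G#2 E2 C#2.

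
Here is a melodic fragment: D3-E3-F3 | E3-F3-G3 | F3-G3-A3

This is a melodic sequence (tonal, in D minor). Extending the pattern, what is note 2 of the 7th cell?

Grouping in 3s, the 2nd note of each cell is E3, F3, G3.
Each moves up a 2nd. Continuing: A3 → Bb3 → C4 → D4.

D4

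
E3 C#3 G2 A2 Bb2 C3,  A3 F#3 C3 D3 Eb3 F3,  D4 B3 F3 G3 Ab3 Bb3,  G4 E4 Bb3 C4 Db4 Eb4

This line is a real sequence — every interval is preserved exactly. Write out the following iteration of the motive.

With a 6-note motive the entries are E3, A3, D4, G4, each up a 4th from the previous.
Statement 5 starts on C5 and keeps the same exact contour: C5 A4 Eb4 F4 Gb4 Ab4.

C5 A4 Eb4 F4 Gb4 Ab4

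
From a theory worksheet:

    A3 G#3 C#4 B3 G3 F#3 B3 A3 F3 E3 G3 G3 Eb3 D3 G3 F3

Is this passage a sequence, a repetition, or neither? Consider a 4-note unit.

Note 3 of cell 3 is G3; if this were a sequence it would be A3. No unit length gives a consistent transposition pattern.

neither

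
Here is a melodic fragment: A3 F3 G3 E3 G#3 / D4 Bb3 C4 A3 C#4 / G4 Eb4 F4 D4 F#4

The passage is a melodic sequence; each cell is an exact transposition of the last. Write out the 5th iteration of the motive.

F5 Db5 Eb5 C5 E5

With a 5-note motive the entries are A3, D4, G4, each up a 4th from the previous.
Carrying on: C5 → F5.
Statement 5 starts on F5 and keeps the same exact contour: F5 Db5 Eb5 C5 E5.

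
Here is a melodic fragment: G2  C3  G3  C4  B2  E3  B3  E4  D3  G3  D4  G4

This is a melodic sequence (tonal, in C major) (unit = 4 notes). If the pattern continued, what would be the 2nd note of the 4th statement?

Grouping in 4s, the 2nd note of each cell is C3, E3, G3.
One more up a 3rd gives B3.

B3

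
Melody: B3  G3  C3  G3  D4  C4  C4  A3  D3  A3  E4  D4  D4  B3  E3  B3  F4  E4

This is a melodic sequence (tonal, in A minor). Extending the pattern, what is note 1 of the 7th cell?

Grouping in 6s, the 1st note of each cell is B3, C4, D4.
Carrying that up a 2nd forward: E4 → F4 → G4 → A4.

A4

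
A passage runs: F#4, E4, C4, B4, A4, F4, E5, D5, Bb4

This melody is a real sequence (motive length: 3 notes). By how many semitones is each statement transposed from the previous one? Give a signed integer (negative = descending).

The 3-note cells begin on F#4, B4, E5 — each up a 4th from the last.
F#4→B4 is 71 − 66 = 5 semitones.

5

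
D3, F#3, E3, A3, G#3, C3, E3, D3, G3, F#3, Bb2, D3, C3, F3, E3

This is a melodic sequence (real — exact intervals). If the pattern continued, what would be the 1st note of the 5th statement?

Gb2

With 5-note cells, note 1 of each statement runs D3, C3, Bb2.
Each moves down a 2nd. Continuing: Ab2 → Gb2.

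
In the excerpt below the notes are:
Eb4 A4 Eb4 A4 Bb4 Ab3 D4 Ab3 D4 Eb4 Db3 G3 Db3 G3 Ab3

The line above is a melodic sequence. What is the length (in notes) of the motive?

5

15 notes total. Splitting into 3 groups of 5:
Eb4 A4 Eb4 A4 Bb4 | Ab3 D4 Ab3 D4 Eb4 | Db3 G3 Db3 G3 Ab3
Each cell is the previous one down a 5th — so the unit is 5 notes.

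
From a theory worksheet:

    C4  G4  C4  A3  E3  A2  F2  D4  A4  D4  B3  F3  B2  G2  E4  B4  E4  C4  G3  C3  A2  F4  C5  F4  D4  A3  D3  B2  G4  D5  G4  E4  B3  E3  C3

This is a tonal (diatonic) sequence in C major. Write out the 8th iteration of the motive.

The 7-note cells begin on C4, D4, E4, F4, G4 — each up a 2nd from the last.
Continuing the starts: A4 → B4 → C5.
So cell 8 is C5 G5 C5 A4 E4 A3 F3.

C5 G5 C5 A4 E4 A3 F3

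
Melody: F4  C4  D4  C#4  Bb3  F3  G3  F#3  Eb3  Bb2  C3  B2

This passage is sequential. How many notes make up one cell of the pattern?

12 notes total. Splitting into 3 groups of 4:
F4 C4 D4 C#4 | Bb3 F3 G3 F#3 | Eb3 Bb2 C3 B2
Every group is a transposition down a 5th of the one before; no shorter unit works.

4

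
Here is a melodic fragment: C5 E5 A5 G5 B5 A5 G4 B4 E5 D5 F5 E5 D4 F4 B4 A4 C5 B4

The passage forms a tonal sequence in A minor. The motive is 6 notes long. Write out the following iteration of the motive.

With a 6-note motive the entries are C5, G4, D4, each down a 4th from the previous.
Statement 4 starts on A3 and keeps the same diatonic contour: A3 C4 F4 E4 G4 F4.

A3 C4 F4 E4 G4 F4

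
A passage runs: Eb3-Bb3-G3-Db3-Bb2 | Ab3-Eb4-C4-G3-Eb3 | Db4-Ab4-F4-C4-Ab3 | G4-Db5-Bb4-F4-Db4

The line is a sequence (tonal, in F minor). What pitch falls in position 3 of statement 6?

Grouping in 5s, the 3rd note of each cell is G3, C4, F4, Bb4.
Extending up a 4th: Eb5 → Ab5.

Ab5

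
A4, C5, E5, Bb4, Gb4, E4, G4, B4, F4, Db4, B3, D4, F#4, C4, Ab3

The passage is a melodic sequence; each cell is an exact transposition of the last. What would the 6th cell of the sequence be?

G#2 B2 D#3 A2 F2

Unit = 5 notes; the statements start on A4, E4, B3, moving down a 4th each time.
Continuing the starts: F#3 → C#3 → G#2.
From G#2 the exact shape gives G#2 B2 D#3 A2 F2.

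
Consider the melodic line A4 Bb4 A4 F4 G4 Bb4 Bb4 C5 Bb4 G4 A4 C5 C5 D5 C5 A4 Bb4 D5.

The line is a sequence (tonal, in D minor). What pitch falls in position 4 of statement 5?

C5

With 6-note cells, note 4 of each statement runs F4, G4, A4.
Each moves up a 2nd. Continuing: Bb4 → C5.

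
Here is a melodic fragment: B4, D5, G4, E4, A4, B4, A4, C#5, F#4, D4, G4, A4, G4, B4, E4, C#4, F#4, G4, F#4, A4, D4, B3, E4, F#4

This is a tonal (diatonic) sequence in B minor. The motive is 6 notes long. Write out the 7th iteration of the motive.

C#4 E4 A3 F#3 B3 C#4

The 6-note cells begin on B4, A4, G4, F#4 — each down a 2nd from the last.
Extending down a 2nd: E4 → D4 → C#4.
From C#4 the diatonic shape gives C#4 E4 A3 F#3 B3 C#4.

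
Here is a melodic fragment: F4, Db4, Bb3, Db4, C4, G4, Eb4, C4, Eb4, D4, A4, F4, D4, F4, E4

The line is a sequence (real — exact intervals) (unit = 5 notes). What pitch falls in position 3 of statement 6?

The unit is 5 notes. Position-3 pitches of the 3 shown cells: Bb3, C4, D4.
Carrying that up a 2nd forward: E4 → F#4 → G#4.

G#4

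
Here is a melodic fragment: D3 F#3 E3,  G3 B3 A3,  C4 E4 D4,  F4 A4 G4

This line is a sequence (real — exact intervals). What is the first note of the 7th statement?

Ab5

Taking 3-note groups, the heads are D3, G3, C4, F4: the pattern moves up a 4th.
Continuing: Bb4 → Eb5 → Ab5. Statement 7 starts on Ab5.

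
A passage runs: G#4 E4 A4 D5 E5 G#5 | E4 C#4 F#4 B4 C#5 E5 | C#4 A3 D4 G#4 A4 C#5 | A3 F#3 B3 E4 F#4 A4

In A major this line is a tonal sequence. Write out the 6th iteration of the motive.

Unit = 6 notes; the statements start on G#4, E4, C#4, A3, moving down a 3rd each time.
Carrying on: F#3 → D3.
Statement 6 starts on D3 and keeps the same diatonic contour: D3 B2 E3 A3 B3 D4.

D3 B2 E3 A3 B3 D4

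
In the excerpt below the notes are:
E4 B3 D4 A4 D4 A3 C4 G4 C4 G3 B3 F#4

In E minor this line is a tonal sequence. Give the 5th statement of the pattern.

The 4-note cells begin on E4, D4, C4 — each down a 2nd from the last.
Continuing the starts: B3 → A3.
Statement 5 starts on A3 and keeps the same diatonic contour: A3 E3 G3 D4.

A3 E3 G3 D4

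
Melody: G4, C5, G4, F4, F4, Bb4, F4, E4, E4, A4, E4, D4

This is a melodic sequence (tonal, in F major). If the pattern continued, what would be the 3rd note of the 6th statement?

Grouping in 4s, the 3rd note of each cell is G4, F4, E4.
Carrying that down a 2nd forward: D4 → C4 → Bb3.

Bb3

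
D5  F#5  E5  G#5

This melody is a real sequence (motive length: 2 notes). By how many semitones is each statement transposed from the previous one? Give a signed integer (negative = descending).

2

The 2-note cells begin on D5, E5 — each up a 2nd from the last.
D5 to E5 spans +2 semitones.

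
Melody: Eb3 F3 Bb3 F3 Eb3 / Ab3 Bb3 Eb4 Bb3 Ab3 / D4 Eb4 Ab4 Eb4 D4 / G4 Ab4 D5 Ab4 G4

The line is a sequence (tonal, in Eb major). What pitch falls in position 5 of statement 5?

Grouping in 5s, the 5th note of each cell is Eb3, Ab3, D4, G4.
From G4, up a 4th gives C5.

C5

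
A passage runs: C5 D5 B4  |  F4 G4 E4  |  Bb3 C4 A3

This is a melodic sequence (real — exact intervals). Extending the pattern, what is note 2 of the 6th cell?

Eb2

The unit is 3 notes. Position-2 pitches of the 3 shown cells: D5, G4, C4.
Each moves down a 5th. Continuing: F3 → Bb2 → Eb2.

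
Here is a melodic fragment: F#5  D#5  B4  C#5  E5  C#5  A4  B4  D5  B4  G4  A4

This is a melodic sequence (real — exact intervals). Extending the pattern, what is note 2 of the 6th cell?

The unit is 4 notes. Position-2 pitches of the 3 shown cells: D#5, C#5, B4.
Carrying that down a 2nd forward: A4 → G4 → F4.

F4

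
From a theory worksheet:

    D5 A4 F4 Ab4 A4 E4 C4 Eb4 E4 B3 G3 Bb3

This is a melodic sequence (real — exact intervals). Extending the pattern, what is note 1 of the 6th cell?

The unit is 4 notes. Position-1 pitches of the 3 shown cells: D5, A4, E4.
Carrying that down a 4th forward: B3 → F#3 → C#3.

C#3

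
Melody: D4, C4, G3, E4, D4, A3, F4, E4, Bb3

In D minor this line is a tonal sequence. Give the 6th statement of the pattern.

Bb4 A4 E4

With a 3-note motive the entries are D4, E4, F4, each up a 2nd from the previous.
Carrying on: G4 → A4 → Bb4.
Statement 6 starts on Bb4 and keeps the same diatonic contour: Bb4 A4 E4.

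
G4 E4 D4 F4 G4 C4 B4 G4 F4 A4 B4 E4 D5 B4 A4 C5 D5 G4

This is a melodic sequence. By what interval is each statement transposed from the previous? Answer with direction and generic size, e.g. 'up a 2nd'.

up a 3rd

The 6-note cells begin on G4, B4, D5 — each up a 3rd from the last.
From G4 to B4: up a 3rd.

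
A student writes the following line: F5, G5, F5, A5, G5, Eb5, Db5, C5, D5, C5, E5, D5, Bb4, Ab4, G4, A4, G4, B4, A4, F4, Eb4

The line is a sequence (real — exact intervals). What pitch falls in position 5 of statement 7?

C#3

With 7-note cells, note 5 of each statement runs G5, D5, A4.
Carrying that down a 4th forward: E4 → B3 → F#3 → C#3.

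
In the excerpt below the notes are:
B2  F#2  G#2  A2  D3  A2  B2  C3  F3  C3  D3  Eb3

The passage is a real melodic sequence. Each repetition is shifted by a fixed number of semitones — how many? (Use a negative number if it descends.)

3

Taking 4-note groups, the heads are B2, D3, F3: the pattern moves up a 3rd.
B2 to D3 spans +3 semitones.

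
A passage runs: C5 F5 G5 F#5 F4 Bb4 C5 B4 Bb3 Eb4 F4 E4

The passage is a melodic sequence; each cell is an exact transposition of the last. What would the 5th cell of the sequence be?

Taking 4-note groups, the heads are C5, F4, Bb3: the pattern moves down a 5th.
Continuing the starts: Eb3 → Ab2.
From Ab2 the exact shape gives Ab2 Db3 Eb3 D3.

Ab2 Db3 Eb3 D3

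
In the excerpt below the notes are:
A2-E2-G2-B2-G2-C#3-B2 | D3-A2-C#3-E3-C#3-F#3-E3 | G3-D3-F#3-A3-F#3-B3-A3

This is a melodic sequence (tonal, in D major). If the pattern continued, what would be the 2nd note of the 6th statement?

Grouping in 7s, the 2nd note of each cell is E2, A2, D3.
Carrying that up a 4th forward: G3 → C#4 → F#4.

F#4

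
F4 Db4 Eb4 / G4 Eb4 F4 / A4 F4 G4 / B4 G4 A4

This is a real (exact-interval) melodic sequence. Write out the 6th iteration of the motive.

The 3-note cells begin on F4, G4, A4, B4 — each up a 2nd from the last.
Continuing the starts: C#5 → D#5.
Statement 6 starts on D#5 and keeps the same exact contour: D#5 B4 C#5.

D#5 B4 C#5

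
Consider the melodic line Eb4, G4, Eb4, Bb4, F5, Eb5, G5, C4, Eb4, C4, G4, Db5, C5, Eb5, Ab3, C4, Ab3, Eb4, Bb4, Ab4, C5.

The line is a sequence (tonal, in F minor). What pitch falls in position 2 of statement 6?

Db3

With 7-note cells, note 2 of each statement runs G4, Eb4, C4.
Each moves down a 3rd. Continuing: Ab3 → F3 → Db3.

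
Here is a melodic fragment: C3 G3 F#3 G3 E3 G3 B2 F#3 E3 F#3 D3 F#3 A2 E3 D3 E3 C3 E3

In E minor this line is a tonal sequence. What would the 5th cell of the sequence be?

With a 6-note motive the entries are C3, B2, A2, each down a 2nd from the previous.
Extending down a 2nd: G2 → F#2.
Statement 5 starts on F#2 and keeps the same diatonic contour: F#2 C3 B2 C3 A2 C3.

F#2 C3 B2 C3 A2 C3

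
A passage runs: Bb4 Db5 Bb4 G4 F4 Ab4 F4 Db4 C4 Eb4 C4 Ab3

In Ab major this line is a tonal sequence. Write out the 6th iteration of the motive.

Ab2 C3 Ab2 F2

Taking 4-note groups, the heads are Bb4, F4, C4: the pattern moves down a 4th.
Carrying on: G3 → Db3 → Ab2.
Statement 6 starts on Ab2 and keeps the same diatonic contour: Ab2 C3 Ab2 F2.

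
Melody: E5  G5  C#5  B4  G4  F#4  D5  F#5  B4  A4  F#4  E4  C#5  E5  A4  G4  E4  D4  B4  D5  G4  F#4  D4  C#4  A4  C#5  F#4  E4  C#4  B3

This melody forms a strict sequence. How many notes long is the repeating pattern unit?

6

There are 30 notes; a 6-note unit gives 5 cells:
E5 G5 C#5 B4 G4 F#4 | D5 F#5 B4 A4 F#4 E4 | C#5 E5 A4 G4 E4 D4 | B4 D5 G4 F#4 D4 C#4 | A4 C#5 F#4 E4 C#4 B3
That's a consistent down a 2nd shift per cell, and no other grouping gives one.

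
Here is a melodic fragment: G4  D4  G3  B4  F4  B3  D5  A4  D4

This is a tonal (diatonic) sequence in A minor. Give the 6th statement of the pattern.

With a 3-note motive the entries are G4, B4, D5, each up a 3rd from the previous.
Carrying on: F5 → A5 → C6.
So cell 6 is C6 G5 C5.

C6 G5 C5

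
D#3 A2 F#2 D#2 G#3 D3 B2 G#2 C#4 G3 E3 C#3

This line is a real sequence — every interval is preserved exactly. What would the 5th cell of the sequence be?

Unit = 4 notes; the statements start on D#3, G#3, C#4, moving up a 4th each time.
Continuing the starts: F#4 → B4.
From B4 the exact shape gives B4 F4 D4 B3.

B4 F4 D4 B3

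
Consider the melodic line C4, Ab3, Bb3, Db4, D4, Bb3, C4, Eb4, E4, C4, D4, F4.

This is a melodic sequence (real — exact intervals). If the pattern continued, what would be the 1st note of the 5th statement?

The unit is 4 notes. Position-1 pitches of the 3 shown cells: C4, D4, E4.
Each moves up a 2nd. Continuing: F#4 → G#4.

G#4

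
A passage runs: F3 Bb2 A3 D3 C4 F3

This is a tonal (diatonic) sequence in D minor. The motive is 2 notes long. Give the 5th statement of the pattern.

G4 C4

With a 2-note motive the entries are F3, A3, C4, each up a 3rd from the previous.
Carrying on: E4 → G4.
Statement 5 starts on G4 and keeps the same diatonic contour: G4 C4.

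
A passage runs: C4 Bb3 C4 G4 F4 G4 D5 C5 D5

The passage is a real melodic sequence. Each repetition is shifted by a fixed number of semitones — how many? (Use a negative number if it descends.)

Unit = 3 notes; the statements start on C4, G4, D5, moving up a 5th each time.
C4→G4 is 67 − 60 = 7 semitones.

7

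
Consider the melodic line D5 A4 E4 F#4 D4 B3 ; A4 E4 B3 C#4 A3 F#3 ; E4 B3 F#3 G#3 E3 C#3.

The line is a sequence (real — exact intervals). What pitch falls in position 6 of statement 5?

With 6-note cells, note 6 of each statement runs B3, F#3, C#3.
Each moves down a 4th. Continuing: G#2 → D#2.

D#2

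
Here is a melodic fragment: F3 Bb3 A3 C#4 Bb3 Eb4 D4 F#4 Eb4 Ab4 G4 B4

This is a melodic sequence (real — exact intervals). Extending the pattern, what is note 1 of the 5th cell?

Grouping in 4s, the 1st note of each cell is F3, Bb3, Eb4.
Extending up a 4th: Ab4 → Db5.

Db5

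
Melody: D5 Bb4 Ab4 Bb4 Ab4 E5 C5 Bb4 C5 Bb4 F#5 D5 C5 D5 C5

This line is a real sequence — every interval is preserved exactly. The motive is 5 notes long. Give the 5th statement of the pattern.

The 5-note cells begin on D5, E5, F#5 — each up a 2nd from the last.
Continuing the starts: G#5 → A#5.
From A#5 the exact shape gives A#5 F#5 E5 F#5 E5.

A#5 F#5 E5 F#5 E5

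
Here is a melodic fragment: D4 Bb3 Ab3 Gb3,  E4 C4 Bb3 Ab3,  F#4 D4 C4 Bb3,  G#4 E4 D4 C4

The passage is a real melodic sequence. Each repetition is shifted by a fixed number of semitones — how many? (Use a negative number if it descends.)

2

With a 4-note motive the entries are D4, E4, F#4, G#4, each up a 2nd from the previous.
D4→E4 is 64 − 62 = 2 semitones.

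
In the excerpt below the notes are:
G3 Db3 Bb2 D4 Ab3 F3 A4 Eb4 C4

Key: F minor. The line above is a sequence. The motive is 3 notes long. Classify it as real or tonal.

real

Each cell has the same semitone pattern (-6, -3) — intervals are preserved exactly.
And D4 lies outside F minor, so the sequence is real rather than tonal.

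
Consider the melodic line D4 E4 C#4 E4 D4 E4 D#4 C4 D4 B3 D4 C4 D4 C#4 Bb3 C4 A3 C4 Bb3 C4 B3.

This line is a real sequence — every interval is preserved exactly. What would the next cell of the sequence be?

With a 7-note motive the entries are D4, C4, Bb3, each down a 2nd from the previous.
So cell 4 is Ab3 Bb3 G3 Bb3 Ab3 Bb3 A3.

Ab3 Bb3 G3 Bb3 Ab3 Bb3 A3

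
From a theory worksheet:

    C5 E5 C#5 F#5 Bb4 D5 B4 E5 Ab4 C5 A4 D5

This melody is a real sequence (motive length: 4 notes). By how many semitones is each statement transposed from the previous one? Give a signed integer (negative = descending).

-2

With a 4-note motive the entries are C5, Bb4, Ab4, each down a 2nd from the previous.
C5→Bb4 is 70 − 72 = -2 semitones.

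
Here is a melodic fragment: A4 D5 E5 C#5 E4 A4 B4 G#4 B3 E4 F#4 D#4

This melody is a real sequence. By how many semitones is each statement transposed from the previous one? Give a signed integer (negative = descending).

-5

With a 4-note motive the entries are A4, E4, B3, each down a 4th from the previous.
A4→E4 is 64 − 69 = -5 semitones.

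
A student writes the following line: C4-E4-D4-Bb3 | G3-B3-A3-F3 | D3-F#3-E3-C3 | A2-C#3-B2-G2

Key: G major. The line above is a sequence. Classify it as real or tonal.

real

Each cell has the same semitone pattern (4, -2, -4) — intervals are preserved exactly.
And Bb3 lies outside G major, so the sequence is real rather than tonal.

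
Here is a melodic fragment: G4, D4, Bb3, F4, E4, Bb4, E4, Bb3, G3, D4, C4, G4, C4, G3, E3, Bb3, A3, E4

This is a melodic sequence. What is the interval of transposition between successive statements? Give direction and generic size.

down a 3rd

Taking 6-note groups, the heads are G4, E4, C4: the pattern moves down a 3rd.
From G4 to E4: down a 3rd.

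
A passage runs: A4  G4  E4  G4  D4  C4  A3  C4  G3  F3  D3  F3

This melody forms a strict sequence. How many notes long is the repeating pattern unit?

There are 12 notes; a 4-note unit gives 3 cells:
A4 G4 E4 G4 | D4 C4 A3 C4 | G3 F3 D3 F3
Each cell is the previous one down a 5th — so the unit is 4 notes.

4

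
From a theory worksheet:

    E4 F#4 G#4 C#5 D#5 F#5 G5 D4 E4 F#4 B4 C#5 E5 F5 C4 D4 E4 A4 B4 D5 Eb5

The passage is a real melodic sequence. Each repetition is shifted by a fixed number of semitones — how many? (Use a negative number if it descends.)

With a 7-note motive the entries are E4, D4, C4, each down a 2nd from the previous.
Counting half-steps from E4 to D4: -2.

-2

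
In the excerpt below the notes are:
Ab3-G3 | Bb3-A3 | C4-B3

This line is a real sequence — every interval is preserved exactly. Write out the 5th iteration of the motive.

E4 D#4

With a 2-note motive the entries are Ab3, Bb3, C4, each up a 2nd from the previous.
Carrying on: D4 → E4.
Statement 5 starts on E4 and keeps the same exact contour: E4 D#4.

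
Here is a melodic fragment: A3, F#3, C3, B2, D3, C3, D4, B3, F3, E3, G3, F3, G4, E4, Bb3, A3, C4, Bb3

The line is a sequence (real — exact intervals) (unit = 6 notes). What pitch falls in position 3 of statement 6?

Db5

The unit is 6 notes. Position-3 pitches of the 3 shown cells: C3, F3, Bb3.
Carrying that up a 4th forward: Eb4 → Ab4 → Db5.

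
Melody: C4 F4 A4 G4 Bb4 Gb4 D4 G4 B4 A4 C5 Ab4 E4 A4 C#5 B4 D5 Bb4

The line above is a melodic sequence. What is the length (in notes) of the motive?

6

18 notes total. Splitting into 3 groups of 6:
C4 F4 A4 G4 Bb4 Gb4 | D4 G4 B4 A4 C5 Ab4 | E4 A4 C#5 B4 D5 Bb4
Each cell is the previous one up a 2nd — so the unit is 6 notes.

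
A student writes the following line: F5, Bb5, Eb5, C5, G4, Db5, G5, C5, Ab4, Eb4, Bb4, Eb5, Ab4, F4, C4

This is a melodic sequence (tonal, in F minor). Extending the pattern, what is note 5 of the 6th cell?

Grouping in 5s, the 5th note of each cell is G4, Eb4, C4.
Carrying that down a 3rd forward: Ab3 → F3 → Db3.

Db3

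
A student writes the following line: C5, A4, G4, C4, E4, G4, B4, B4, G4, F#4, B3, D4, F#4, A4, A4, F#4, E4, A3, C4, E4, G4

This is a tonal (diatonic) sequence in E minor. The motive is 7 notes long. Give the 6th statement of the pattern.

E4 C4 B3 E3 G3 B3 D4

The 7-note cells begin on C5, B4, A4 — each down a 2nd from the last.
Continuing the starts: G4 → F#4 → E4.
So cell 6 is E4 C4 B3 E3 G3 B3 D4.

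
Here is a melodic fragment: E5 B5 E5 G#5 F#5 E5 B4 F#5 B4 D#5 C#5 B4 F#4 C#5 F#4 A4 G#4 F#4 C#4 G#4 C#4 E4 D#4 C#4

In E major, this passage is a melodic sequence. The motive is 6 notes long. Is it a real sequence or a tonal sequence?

tonal

Every note is diatonic to E major.
Cell 1 has +4 semitones from note 3 to 4, but cell 3 has +3 — the interval quality changes while the contour stays the same, which is the hallmark of a tonal sequence.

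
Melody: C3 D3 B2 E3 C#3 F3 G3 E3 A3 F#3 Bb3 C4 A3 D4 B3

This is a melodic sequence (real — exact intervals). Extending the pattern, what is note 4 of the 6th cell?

F5

The unit is 5 notes. Position-4 pitches of the 3 shown cells: E3, A3, D4.
Carrying that up a 4th forward: G4 → C5 → F5.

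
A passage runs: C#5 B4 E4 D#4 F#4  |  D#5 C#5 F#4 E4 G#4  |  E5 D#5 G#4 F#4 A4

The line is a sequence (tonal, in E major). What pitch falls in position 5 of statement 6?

D#5

The unit is 5 notes. Position-5 pitches of the 3 shown cells: F#4, G#4, A4.
Carrying that up a 2nd forward: B4 → C#5 → D#5.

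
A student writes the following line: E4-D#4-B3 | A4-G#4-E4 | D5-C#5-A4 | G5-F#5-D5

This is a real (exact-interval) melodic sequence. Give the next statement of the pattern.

Unit = 3 notes; the statements start on E4, A4, D5, G5, moving up a 4th each time.
So cell 5 is C6 B5 G5.

C6 B5 G5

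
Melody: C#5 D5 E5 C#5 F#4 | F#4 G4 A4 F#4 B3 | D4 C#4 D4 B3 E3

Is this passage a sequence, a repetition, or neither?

Note 1 of cell 3 is D4; if this were a sequence it would be B3. No unit length gives a consistent transposition pattern.

neither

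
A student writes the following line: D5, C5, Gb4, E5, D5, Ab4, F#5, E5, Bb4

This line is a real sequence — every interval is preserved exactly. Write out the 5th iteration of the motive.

A#5 G#5 D5

Unit = 3 notes; the statements start on D5, E5, F#5, moving up a 2nd each time.
Continuing the starts: G#5 → A#5.
From A#5 the exact shape gives A#5 G#5 D5.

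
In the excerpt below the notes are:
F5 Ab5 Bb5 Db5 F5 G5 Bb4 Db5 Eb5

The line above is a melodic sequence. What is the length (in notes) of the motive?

3

9 notes total. Splitting into 3 groups of 3:
F5 Ab5 Bb5 | Db5 F5 G5 | Bb4 Db5 Eb5
That's a consistent down a 3rd shift per cell, and no other grouping gives one.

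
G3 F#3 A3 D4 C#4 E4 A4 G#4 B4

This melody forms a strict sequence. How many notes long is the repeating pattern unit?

9 notes total. Splitting into 3 groups of 3:
G3 F#3 A3 | D4 C#4 E4 | A4 G#4 B4
Every group is a transposition up a 5th of the one before; no shorter unit works.

3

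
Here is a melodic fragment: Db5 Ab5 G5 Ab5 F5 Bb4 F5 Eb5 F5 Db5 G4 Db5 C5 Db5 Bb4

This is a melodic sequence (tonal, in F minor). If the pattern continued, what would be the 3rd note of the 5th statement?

Grouping in 5s, the 3rd note of each cell is G5, Eb5, C5.
Each moves down a 3rd. Continuing: Ab4 → F4.

F4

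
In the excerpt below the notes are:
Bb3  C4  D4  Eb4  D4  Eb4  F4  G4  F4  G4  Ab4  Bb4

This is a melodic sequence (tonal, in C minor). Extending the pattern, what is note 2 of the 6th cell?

F5

Grouping in 4s, the 2nd note of each cell is C4, Eb4, G4.
Carrying that up a 3rd forward: Bb4 → D5 → F5.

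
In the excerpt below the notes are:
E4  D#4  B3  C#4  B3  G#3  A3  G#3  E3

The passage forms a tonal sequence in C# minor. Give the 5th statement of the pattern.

D#3 C#3 A2

Unit = 3 notes; the statements start on E4, C#4, A3, moving down a 3rd each time.
Extending down a 3rd: F#3 → D#3.
From D#3 the diatonic shape gives D#3 C#3 A2.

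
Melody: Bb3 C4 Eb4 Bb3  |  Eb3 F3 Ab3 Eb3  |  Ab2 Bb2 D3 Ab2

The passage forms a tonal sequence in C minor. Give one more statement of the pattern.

Unit = 4 notes; the statements start on Bb3, Eb3, Ab2, moving down a 5th each time.
So cell 4 is D2 Eb2 G2 D2.

D2 Eb2 G2 D2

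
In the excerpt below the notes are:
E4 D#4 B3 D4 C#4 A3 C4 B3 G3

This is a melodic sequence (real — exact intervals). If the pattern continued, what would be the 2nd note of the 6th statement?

Grouping in 3s, the 2nd note of each cell is D#4, C#4, B3.
Extending down a 2nd: A3 → G3 → F3.

F3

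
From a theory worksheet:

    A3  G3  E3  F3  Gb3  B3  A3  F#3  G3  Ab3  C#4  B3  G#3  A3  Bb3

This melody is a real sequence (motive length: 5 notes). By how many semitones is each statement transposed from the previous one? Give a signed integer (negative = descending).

The 5-note cells begin on A3, B3, C#4 — each up a 2nd from the last.
A3→B3 is 59 − 57 = 2 semitones.

2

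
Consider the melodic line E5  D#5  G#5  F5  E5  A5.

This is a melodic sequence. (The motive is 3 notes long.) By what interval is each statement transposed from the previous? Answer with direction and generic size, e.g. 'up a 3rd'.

up a 2nd

The 3-note cells begin on E5, F5 — each up a 2nd from the last.
From E5 to F5: up a 2nd.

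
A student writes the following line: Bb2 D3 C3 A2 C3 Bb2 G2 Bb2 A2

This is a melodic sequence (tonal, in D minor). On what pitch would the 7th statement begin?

C2

With a 3-note motive the entries are Bb2, A2, G2, each down a 2nd from the previous.
Extending the heads down a 2nd: F2 → E2 → D2 → C2.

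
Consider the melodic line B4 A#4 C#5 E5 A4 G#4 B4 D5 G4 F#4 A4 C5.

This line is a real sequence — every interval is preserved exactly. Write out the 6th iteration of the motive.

Taking 4-note groups, the heads are B4, A4, G4: the pattern moves down a 2nd.
Carrying on: F4 → Eb4 → Db4.
So cell 6 is Db4 C4 Eb4 Gb4.

Db4 C4 Eb4 Gb4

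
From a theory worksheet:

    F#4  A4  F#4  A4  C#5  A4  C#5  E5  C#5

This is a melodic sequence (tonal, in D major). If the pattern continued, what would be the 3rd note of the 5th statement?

G5

The unit is 3 notes. Position-3 pitches of the 3 shown cells: F#4, A4, C#5.
Extending up a 3rd: E5 → G5.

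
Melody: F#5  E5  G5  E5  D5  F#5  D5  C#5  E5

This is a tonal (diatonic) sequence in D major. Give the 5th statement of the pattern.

B4 A4 C#5

Taking 3-note groups, the heads are F#5, E5, D5: the pattern moves down a 2nd.
Carrying on: C#5 → B4.
Statement 5 starts on B4 and keeps the same diatonic contour: B4 A4 C#5.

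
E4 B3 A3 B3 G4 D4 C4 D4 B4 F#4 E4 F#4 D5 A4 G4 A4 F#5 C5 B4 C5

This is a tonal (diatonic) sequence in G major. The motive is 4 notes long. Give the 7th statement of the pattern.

The 4-note cells begin on E4, G4, B4, D5, F#5 — each up a 3rd from the last.
Continuing the starts: A5 → C6.
Statement 7 starts on C6 and keeps the same diatonic contour: C6 G5 F#5 G5.

C6 G5 F#5 G5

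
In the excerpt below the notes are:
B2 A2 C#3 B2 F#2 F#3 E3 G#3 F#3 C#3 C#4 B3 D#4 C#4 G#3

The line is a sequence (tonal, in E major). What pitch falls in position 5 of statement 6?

The unit is 5 notes. Position-5 pitches of the 3 shown cells: F#2, C#3, G#3.
Carrying that up a 5th forward: D#4 → A4 → E5.

E5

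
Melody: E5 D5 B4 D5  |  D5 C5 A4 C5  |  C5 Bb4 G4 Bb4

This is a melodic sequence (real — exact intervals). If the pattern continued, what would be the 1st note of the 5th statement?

The unit is 4 notes. Position-1 pitches of the 3 shown cells: E5, D5, C5.
Each moves down a 2nd. Continuing: Bb4 → Ab4.

Ab4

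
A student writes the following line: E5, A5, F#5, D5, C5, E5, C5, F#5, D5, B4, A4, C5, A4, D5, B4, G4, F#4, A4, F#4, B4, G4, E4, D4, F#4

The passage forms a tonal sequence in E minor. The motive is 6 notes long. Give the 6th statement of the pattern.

B3 E4 C4 A3 G3 B3

Taking 6-note groups, the heads are E5, C5, A4, F#4: the pattern moves down a 3rd.
Continuing the starts: D4 → B3.
From B3 the diatonic shape gives B3 E4 C4 A3 G3 B3.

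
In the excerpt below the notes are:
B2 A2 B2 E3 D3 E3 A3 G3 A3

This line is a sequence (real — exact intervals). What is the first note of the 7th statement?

With a 3-note motive the entries are B2, E3, A3, each up a 4th from the previous.
Continuing: D4 → G4 → C5 → F5. Statement 7 starts on F5.

F5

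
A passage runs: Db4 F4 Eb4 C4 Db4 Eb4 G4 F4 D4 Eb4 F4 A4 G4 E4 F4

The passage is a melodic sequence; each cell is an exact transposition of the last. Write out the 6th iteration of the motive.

B4 D#5 C#5 A#4 B4

The 5-note cells begin on Db4, Eb4, F4 — each up a 2nd from the last.
Carrying on: G4 → A4 → B4.
From B4 the exact shape gives B4 D#5 C#5 A#4 B4.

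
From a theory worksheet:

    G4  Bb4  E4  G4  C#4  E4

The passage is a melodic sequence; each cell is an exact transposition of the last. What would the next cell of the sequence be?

Taking 2-note groups, the heads are G4, E4, C#4: the pattern moves down a 3rd.
From A#3 the exact shape gives A#3 C#4.

A#3 C#4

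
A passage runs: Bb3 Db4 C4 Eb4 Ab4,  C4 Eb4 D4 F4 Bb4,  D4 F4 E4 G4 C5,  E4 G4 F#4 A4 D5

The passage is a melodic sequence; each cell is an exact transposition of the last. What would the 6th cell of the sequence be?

With a 5-note motive the entries are Bb3, C4, D4, E4, each up a 2nd from the previous.
Continuing the starts: F#4 → G#4.
Statement 6 starts on G#4 and keeps the same exact contour: G#4 B4 A#4 C#5 F#5.

G#4 B4 A#4 C#5 F#5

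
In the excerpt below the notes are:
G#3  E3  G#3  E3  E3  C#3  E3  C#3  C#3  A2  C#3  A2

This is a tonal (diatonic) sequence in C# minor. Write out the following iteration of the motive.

A2 F#2 A2 F#2

Unit = 4 notes; the statements start on G#3, E3, C#3, moving down a 3rd each time.
So cell 4 is A2 F#2 A2 F#2.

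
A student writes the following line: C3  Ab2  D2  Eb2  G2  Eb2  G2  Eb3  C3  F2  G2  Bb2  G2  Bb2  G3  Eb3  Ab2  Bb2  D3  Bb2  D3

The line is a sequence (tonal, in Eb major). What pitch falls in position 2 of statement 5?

The unit is 7 notes. Position-2 pitches of the 3 shown cells: Ab2, C3, Eb3.
Each moves up a 3rd. Continuing: G3 → Bb3.

Bb3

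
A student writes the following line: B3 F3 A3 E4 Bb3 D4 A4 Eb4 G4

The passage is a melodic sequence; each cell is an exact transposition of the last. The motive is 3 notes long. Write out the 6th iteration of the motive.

C6 Gb5 Bb5

Unit = 3 notes; the statements start on B3, E4, A4, moving up a 4th each time.
Extending up a 4th: D5 → G5 → C6.
So cell 6 is C6 Gb5 Bb5.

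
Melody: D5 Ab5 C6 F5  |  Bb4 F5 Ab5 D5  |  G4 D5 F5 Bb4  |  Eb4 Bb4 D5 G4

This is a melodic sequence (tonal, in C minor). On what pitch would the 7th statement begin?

Unit = 4 notes; the statements start on D5, Bb4, G4, Eb4, moving down a 3rd each time.
Extending the heads down a 3rd: C4 → Ab3 → F3.

F3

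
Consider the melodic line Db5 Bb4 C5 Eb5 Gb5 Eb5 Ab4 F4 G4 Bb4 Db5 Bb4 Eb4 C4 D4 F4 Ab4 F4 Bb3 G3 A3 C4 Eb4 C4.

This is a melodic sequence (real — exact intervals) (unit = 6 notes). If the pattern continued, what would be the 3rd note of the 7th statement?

F#2

The unit is 6 notes. Position-3 pitches of the 4 shown cells: C5, G4, D4, A3.
Extending down a 4th: E3 → B2 → F#2.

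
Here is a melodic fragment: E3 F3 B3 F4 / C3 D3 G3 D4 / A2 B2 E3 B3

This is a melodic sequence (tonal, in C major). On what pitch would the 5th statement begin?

Taking 4-note groups, the heads are E3, C3, A2: the pattern moves down a 3rd.
Extending the heads down a 3rd: F2 → D2.

D2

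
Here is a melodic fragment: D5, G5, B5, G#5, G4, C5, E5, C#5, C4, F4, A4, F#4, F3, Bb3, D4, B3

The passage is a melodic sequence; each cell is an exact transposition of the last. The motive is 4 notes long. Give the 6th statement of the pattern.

The 4-note cells begin on D5, G4, C4, F3 — each down a 5th from the last.
Continuing the starts: Bb2 → Eb2.
Statement 6 starts on Eb2 and keeps the same exact contour: Eb2 Ab2 C3 A2.

Eb2 Ab2 C3 A2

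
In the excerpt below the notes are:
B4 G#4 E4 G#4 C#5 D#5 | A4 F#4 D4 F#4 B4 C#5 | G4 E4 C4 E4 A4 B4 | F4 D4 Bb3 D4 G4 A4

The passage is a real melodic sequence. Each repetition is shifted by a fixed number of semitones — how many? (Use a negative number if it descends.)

-2

Taking 6-note groups, the heads are B4, A4, G4, F4: the pattern moves down a 2nd.
B4 to A4 spans -2 semitones.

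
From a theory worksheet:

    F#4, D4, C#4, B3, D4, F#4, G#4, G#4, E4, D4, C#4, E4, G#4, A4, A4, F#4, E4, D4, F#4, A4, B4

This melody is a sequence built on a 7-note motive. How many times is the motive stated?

21 notes in groups of 7 gives 21/7 = 3 statements.
Starts: F#4, G#4, A4 — each up a 2nd.

3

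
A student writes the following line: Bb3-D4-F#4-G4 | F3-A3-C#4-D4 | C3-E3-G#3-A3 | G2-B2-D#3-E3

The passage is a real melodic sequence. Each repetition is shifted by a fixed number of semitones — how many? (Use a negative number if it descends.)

-5

Taking 4-note groups, the heads are Bb3, F3, C3, G2: the pattern moves down a 4th.
Bb3→F3 is 53 − 58 = -5 semitones.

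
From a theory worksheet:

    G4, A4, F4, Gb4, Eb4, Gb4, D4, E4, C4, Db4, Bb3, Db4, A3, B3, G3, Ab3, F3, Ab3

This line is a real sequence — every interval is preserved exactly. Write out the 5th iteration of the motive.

With a 6-note motive the entries are G4, D4, A3, each down a 4th from the previous.
Carrying on: E3 → B2.
From B2 the exact shape gives B2 C#3 A2 Bb2 G2 Bb2.

B2 C#3 A2 Bb2 G2 Bb2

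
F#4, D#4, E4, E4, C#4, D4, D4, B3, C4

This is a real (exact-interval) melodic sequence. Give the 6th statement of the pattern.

Ab3 F3 Gb3

With a 3-note motive the entries are F#4, E4, D4, each down a 2nd from the previous.
Continuing the starts: C4 → Bb3 → Ab3.
So cell 6 is Ab3 F3 Gb3.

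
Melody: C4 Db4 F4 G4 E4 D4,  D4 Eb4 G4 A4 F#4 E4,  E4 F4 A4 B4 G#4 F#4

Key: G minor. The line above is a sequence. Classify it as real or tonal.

Each cell has the same semitone pattern (1, 4, 2, -3, -2) — intervals are preserved exactly.
And Db4 lies outside G minor, so the sequence is real rather than tonal.

real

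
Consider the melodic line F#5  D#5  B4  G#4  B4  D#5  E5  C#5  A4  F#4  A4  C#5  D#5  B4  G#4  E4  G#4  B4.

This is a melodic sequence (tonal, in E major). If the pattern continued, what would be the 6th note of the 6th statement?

F#4

The unit is 6 notes. Position-6 pitches of the 3 shown cells: D#5, C#5, B4.
Each moves down a 2nd. Continuing: A4 → G#4 → F#4.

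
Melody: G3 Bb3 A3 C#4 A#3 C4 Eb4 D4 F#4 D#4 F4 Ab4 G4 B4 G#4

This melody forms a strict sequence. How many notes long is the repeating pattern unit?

5

15 notes total. Splitting into 3 groups of 5:
G3 Bb3 A3 C#4 A#3 | C4 Eb4 D4 F#4 D#4 | F4 Ab4 G4 B4 G#4
That's a consistent up a 4th shift per cell, and no other grouping gives one.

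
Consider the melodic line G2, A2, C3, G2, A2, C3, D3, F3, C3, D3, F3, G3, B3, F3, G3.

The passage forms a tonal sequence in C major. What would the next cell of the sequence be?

B3 C4 E4 B3 C4

Unit = 5 notes; the statements start on G2, C3, F3, moving up a 4th each time.
So cell 4 is B3 C4 E4 B3 C4.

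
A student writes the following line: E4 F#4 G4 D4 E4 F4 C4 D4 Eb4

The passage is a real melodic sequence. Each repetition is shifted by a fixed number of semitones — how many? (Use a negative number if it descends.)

Unit = 3 notes; the statements start on E4, D4, C4, moving down a 2nd each time.
E4→D4 is 62 − 64 = -2 semitones.

-2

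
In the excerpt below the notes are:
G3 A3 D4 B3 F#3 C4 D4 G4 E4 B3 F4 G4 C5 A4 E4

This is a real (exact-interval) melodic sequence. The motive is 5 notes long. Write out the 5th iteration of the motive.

The 5-note cells begin on G3, C4, F4 — each up a 4th from the last.
Extending up a 4th: Bb4 → Eb5.
Statement 5 starts on Eb5 and keeps the same exact contour: Eb5 F5 Bb5 G5 D5.

Eb5 F5 Bb5 G5 D5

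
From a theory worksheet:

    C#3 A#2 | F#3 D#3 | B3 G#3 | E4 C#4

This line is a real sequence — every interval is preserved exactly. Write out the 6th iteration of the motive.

D5 B4

With a 2-note motive the entries are C#3, F#3, B3, E4, each up a 4th from the previous.
Continuing the starts: A4 → D5.
Statement 6 starts on D5 and keeps the same exact contour: D5 B4.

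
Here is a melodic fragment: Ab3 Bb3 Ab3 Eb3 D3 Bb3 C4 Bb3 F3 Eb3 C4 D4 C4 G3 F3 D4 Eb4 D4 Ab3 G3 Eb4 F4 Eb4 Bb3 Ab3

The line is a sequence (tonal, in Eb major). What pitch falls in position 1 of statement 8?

Grouping in 5s, the 1st note of each cell is Ab3, Bb3, C4, D4, Eb4.
Carrying that up a 2nd forward: F4 → G4 → Ab4.

Ab4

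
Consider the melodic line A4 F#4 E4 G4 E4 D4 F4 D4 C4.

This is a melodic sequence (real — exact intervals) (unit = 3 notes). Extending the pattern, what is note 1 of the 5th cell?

The unit is 3 notes. Position-1 pitches of the 3 shown cells: A4, G4, F4.
Carrying that down a 2nd forward: Eb4 → Db4.

Db4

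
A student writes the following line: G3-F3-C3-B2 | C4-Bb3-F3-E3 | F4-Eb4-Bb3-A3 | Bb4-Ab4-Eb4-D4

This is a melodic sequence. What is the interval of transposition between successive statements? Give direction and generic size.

Taking 4-note groups, the heads are G3, C4, F4, Bb4: the pattern moves up a 4th.
G3 to C4 is up a 4th.

up a 4th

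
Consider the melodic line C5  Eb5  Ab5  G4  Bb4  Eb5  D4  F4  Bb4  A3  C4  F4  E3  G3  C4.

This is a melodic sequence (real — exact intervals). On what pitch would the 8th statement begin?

The 3-note cells begin on C5, G4, D4, A3, E3 — each down a 4th from the last.
Continuing: B2 → F#2 → C#2. Statement 8 starts on C#2.

C#2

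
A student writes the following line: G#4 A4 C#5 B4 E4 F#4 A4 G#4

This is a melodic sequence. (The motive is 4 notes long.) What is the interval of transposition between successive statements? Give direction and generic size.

down a 3rd

Taking 4-note groups, the heads are G#4, E4: the pattern moves down a 3rd.
From G#4 to E4: down a 3rd.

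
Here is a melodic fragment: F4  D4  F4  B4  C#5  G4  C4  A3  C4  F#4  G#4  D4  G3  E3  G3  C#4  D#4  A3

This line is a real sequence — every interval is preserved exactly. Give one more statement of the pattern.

Taking 6-note groups, the heads are F4, C4, G3: the pattern moves down a 4th.
Statement 4 starts on D3 and keeps the same exact contour: D3 B2 D3 G#3 A#3 E3.

D3 B2 D3 G#3 A#3 E3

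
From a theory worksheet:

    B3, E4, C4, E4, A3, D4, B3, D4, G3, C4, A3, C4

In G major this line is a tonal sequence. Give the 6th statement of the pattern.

D3 G3 E3 G3

With a 4-note motive the entries are B3, A3, G3, each down a 2nd from the previous.
Carrying on: F#3 → E3 → D3.
From D3 the diatonic shape gives D3 G3 E3 G3.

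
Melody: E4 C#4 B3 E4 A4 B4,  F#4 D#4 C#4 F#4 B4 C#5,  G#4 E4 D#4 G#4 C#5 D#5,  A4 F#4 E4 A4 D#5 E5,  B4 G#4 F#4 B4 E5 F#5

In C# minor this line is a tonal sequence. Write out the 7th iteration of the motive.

Unit = 6 notes; the statements start on E4, F#4, G#4, A4, B4, moving up a 2nd each time.
Carrying on: C#5 → D#5.
Statement 7 starts on D#5 and keeps the same diatonic contour: D#5 B4 A4 D#5 G#5 A5.

D#5 B4 A4 D#5 G#5 A5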